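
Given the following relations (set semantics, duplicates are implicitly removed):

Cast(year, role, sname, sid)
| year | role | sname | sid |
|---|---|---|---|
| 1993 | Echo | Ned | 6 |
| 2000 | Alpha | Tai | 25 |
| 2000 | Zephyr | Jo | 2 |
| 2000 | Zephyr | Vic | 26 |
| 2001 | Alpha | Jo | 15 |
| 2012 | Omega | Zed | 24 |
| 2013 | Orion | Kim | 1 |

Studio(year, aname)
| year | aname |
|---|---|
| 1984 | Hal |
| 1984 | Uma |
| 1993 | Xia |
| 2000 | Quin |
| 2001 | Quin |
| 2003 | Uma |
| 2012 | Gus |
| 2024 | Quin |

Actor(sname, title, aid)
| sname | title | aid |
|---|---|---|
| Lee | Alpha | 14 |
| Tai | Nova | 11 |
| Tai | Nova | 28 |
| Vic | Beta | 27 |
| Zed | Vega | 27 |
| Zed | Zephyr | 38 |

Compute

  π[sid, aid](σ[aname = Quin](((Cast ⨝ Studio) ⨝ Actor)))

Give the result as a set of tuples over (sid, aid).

{(25, 11), (25, 28), (26, 27)}

Cast ⋈ Studio (natural join on year): {(1993, Echo, Ned, 6, Xia), (2000, Alpha, Tai, 25, Quin), (2000, Zephyr, Jo, 2, Quin), (2000, Zephyr, Vic, 26, Quin), (2001, Alpha, Jo, 15, Quin), (2012, Omega, Zed, 24, Gus)}
(Cast ⨝ Studio) ⋈ Actor (natural join on sname): {(2000, Alpha, Tai, 25, Quin, Nova, 11), (2000, Alpha, Tai, 25, Quin, Nova, 28), (2000, Zephyr, Vic, 26, Quin, Beta, 27), (2012, Omega, Zed, 24, Gus, Vega, 27), (2012, Omega, Zed, 24, Gus, Zephyr, 38)}
Apply σ_{aname = Quin}; surviving tuples: {(2000, Alpha, Tai, 25, Quin, Nova, 11), (2000, Alpha, Tai, 25, Quin, Nova, 28), (2000, Zephyr, Vic, 26, Quin, Beta, 27)}
Keep only column(s) sid, aid: {(25, 11), (25, 28), (26, 27)}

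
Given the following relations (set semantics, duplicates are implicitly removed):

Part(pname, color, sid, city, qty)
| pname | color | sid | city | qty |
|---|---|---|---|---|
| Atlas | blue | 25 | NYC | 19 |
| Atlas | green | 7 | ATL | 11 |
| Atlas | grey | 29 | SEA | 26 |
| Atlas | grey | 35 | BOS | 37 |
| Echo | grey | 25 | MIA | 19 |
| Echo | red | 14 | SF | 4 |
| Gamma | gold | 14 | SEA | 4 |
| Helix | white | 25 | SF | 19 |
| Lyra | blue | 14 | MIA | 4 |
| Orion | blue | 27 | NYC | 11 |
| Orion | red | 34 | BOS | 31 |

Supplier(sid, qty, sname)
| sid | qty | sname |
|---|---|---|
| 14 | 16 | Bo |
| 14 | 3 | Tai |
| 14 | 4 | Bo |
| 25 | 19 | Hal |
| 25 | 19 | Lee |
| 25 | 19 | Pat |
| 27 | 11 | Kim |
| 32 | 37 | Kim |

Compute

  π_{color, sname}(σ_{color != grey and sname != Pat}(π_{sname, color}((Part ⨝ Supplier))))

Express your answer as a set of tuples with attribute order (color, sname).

{(blue, Bo), (blue, Hal), (blue, Kim), (blue, Lee), (gold, Bo), (red, Bo), (white, Hal), (white, Lee)}

Part ⋈ Supplier (natural join on sid, qty): {(Atlas, blue, 25, NYC, 19, Hal), (Atlas, blue, 25, NYC, 19, Lee), (Atlas, blue, 25, NYC, 19, Pat), (Echo, grey, 25, MIA, 19, Hal), (Echo, grey, 25, MIA, 19, Lee), (Echo, grey, 25, MIA, 19, Pat), (Echo, red, 14, SF, 4, Bo), (Gamma, gold, 14, SEA, 4, Bo), (Helix, white, 25, SF, 19, Hal), (Helix, white, 25, SF, 19, Lee), (Helix, white, 25, SF, 19, Pat), (Lyra, blue, 14, MIA, 4, Bo), (Orion, blue, 27, NYC, 11, Kim)}
Keep only column(s) sname, color: {(Bo, blue), (Bo, gold), (Bo, red), (Hal, blue), (Hal, grey), (Hal, white), (Kim, blue), (Lee, blue), (Lee, grey), (Lee, white), (Pat, blue), (Pat, grey), (Pat, white)}
Apply σ_{color != grey and sname != Pat}; surviving tuples: {(Bo, blue), (Bo, gold), (Bo, red), (Hal, blue), (Hal, white), (Kim, blue), (Lee, blue), (Lee, white)}
Keep only column(s) color, sname: {(blue, Bo), (blue, Hal), (blue, Kim), (blue, Lee), (gold, Bo), (red, Bo), (white, Hal), (white, Lee)}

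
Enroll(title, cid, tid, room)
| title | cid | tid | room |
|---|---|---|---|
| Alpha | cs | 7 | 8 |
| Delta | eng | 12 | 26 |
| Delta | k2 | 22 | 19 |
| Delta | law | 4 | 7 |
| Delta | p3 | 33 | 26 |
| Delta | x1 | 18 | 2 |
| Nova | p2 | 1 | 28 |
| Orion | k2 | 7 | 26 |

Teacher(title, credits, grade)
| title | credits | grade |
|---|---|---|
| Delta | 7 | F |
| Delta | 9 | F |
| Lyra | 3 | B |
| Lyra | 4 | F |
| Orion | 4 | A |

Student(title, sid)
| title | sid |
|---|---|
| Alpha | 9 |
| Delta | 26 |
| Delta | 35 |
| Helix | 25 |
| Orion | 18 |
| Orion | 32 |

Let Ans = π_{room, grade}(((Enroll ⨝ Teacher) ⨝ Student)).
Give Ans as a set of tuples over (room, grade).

{(19, F), (2, F), (26, A), (26, F), (7, F)}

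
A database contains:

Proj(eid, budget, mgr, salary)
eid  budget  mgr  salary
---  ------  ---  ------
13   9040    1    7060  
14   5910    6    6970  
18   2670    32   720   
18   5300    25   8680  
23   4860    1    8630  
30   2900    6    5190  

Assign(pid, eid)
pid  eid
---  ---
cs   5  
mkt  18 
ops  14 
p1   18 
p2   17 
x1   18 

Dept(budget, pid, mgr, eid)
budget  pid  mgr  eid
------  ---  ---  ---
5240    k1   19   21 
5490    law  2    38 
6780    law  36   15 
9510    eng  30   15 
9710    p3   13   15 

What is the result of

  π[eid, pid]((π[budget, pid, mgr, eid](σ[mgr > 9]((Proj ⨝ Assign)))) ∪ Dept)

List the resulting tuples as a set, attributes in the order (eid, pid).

Joining Proj and Assign on eid yields {(14, 5910, 6, 6970, ops), (18, 2670, 32, 720, mkt), (18, 2670, 32, 720, p1), (18, 2670, 32, 720, x1), (18, 5300, 25, 8680, mkt), (18, 5300, 25, 8680, p1), (18, 5300, 25, 8680, x1)}.
Apply σ_{mgr > 9}; surviving tuples: {(18, 2670, 32, 720, mkt), (18, 2670, 32, 720, p1), (18, 2670, 32, 720, x1), (18, 5300, 25, 8680, mkt), (18, 5300, 25, 8680, p1), (18, 5300, 25, 8680, x1)}
Keep only column(s) budget, pid, mgr, eid: {(2670, mkt, 32, 18), (2670, p1, 32, 18), (2670, x1, 32, 18), (5300, mkt, 25, 18), (5300, p1, 25, 18), (5300, x1, 25, 18)}
Union: {(2670, mkt, 32, 18), (2670, p1, 32, 18), (2670, x1, 32, 18), (5300, mkt, 25, 18), (5300, p1, 25, 18), (5300, x1, 25, 18)} with {(5240, k1, 19, 21), (5490, law, 2, 38), (6780, law, 36, 15), (9510, eng, 30, 15), (9710, p3, 13, 15)} → {(2670, mkt, 32, 18), (2670, p1, 32, 18), (2670, x1, 32, 18), (5240, k1, 19, 21), (5300, mkt, 25, 18), (5300, p1, 25, 18), (5300, x1, 25, 18), (5490, law, 2, 38), (6780, law, 36, 15), (9510, eng, 30, 15), (9710, p3, 13, 15)}
Keep only column(s) eid, pid (3 duplicate(s) eliminated): {(15, eng), (15, law), (15, p3), (18, mkt), (18, p1), (18, x1), (21, k1), (38, law)}

{(15, eng), (15, law), (15, p3), (18, mkt), (18, p1), (18, x1), (21, k1), (38, law)}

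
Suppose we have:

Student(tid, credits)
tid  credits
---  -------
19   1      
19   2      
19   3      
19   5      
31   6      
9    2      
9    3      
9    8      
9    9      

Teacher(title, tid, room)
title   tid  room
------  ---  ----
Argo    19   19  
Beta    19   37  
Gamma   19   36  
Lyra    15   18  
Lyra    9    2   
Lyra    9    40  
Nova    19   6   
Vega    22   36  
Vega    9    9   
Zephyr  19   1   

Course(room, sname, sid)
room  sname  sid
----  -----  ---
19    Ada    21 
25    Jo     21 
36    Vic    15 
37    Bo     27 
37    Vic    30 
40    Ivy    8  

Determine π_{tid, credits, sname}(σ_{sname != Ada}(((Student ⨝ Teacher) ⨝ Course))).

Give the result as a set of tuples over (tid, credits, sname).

Natural join on tid: {(19, 1, Argo, 19), (19, 1, Beta, 37), (19, 1, Gamma, 36), (19, 1, Nova, 6), (19, 1, Zephyr, 1), (19, 2, Argo, 19), (19, 2, Beta, 37), (19, 2, Gamma, 36), (19, 2, Nova, 6), (19, 2, Zephyr, 1), (19, 3, Argo, 19), (19, 3, Beta, 37), (19, 3, Gamma, 36), (19, 3, Nova, 6), (19, 3, Zephyr, 1), (19, 5, Argo, 19), (19, 5, Beta, 37), (19, 5, Gamma, 36), (19, 5, Nova, 6), (19, 5, Zephyr, 1), (9, 2, Lyra, 2), (9, 2, Lyra, 40), (9, 2, Vega, 9), (9, 3, Lyra, 2), (9, 3, Lyra, 40), (9, 3, Vega, 9), (9, 8, Lyra, 2), (9, 8, Lyra, 40), (9, 8, Vega, 9), (9, 9, Lyra, 2), (9, 9, Lyra, 40), (9, 9, Vega, 9)}
Natural join on room: {(19, 1, Argo, 19, Ada, 21), (19, 1, Beta, 37, Bo, 27), (19, 1, Beta, 37, Vic, 30), (19, 1, Gamma, 36, Vic, 15), (19, 2, Argo, 19, Ada, 21), (19, 2, Beta, 37, Bo, 27), (19, 2, Beta, 37, Vic, 30), (19, 2, Gamma, 36, Vic, 15), (19, 3, Argo, 19, Ada, 21), (19, 3, Beta, 37, Bo, 27), (19, 3, Beta, 37, Vic, 30), (19, 3, Gamma, 36, Vic, 15), (19, 5, Argo, 19, Ada, 21), (19, 5, Beta, 37, Bo, 27), (19, 5, Beta, 37, Vic, 30), (19, 5, Gamma, 36, Vic, 15), (9, 2, Lyra, 40, Ivy, 8), (9, 3, Lyra, 40, Ivy, 8), (9, 8, Lyra, 40, Ivy, 8), (9, 9, Lyra, 40, Ivy, 8)}
Filtering on sname != Ada leaves {(19, 1, Beta, 37, Bo, 27), (19, 1, Beta, 37, Vic, 30), (19, 1, Gamma, 36, Vic, 15), (19, 2, Beta, 37, Bo, 27), (19, 2, Beta, 37, Vic, 30), (19, 2, Gamma, 36, Vic, 15), (19, 3, Beta, 37, Bo, 27), (19, 3, Beta, 37, Vic, 30), (19, 3, Gamma, 36, Vic, 15), (19, 5, Beta, 37, Bo, 27), (19, 5, Beta, 37, Vic, 30), (19, 5, Gamma, 36, Vic, 15), (9, 2, Lyra, 40, Ivy, 8), (9, 3, Lyra, 40, Ivy, 8), (9, 8, Lyra, 40, Ivy, 8), (9, 9, Lyra, 40, Ivy, 8)}.
π[tid, credits, sname]: project onto (tid, credits, sname) (4 duplicate(s) eliminated) → {(19, 1, Bo), (19, 1, Vic), (19, 2, Bo), (19, 2, Vic), (19, 3, Bo), (19, 3, Vic), (19, 5, Bo), (19, 5, Vic), (9, 2, Ivy), (9, 3, Ivy), (9, 8, Ivy), (9, 9, Ivy)}

{(19, 1, Bo), (19, 1, Vic), (19, 2, Bo), (19, 2, Vic), (19, 3, Bo), (19, 3, Vic), (19, 5, Bo), (19, 5, Vic), (9, 2, Ivy), (9, 3, Ivy), (9, 8, Ivy), (9, 9, Ivy)}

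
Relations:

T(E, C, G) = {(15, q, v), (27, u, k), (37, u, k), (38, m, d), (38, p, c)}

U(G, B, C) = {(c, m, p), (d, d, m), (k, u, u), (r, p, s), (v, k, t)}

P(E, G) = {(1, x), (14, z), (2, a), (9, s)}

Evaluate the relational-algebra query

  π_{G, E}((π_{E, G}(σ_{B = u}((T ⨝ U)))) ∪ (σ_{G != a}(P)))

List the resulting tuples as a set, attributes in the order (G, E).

{(k, 27), (k, 37), (s, 9), (x, 1), (z, 14)}

T ⋈ U (natural join on C, G): {(27, u, k, u), (37, u, k, u), (38, m, d, d), (38, p, c, m)}
Apply σ_{B = u}; surviving tuples: {(27, u, k, u), (37, u, k, u)}
π_{E, G} gives {(27, k), (37, k)}.
Apply σ_{G != a}; surviving tuples: {(1, x), (14, z), (9, s)}
Set union of the two operands is {(1, x), (14, z), (27, k), (37, k), (9, s)}.
π_{G, E} gives {(k, 27), (k, 37), (s, 9), (x, 1), (z, 14)}.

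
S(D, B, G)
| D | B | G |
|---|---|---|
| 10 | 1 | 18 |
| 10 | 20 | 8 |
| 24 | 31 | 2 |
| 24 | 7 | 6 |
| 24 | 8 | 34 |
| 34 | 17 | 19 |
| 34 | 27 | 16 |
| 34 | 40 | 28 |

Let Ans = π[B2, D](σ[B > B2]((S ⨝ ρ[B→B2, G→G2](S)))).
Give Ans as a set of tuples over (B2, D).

{(1, 10), (17, 34), (27, 34), (7, 24), (8, 24)}

ρ[B→B2, G→G2]: schema becomes (D, B2, G2); tuples unchanged.
Natural join on D: {(10, 1, 18, 1, 18), (10, 1, 18, 20, 8), (10, 20, 8, 1, 18), (10, 20, 8, 20, 8), (24, 31, 2, 31, 2), (24, 31, 2, 7, 6), (24, 31, 2, 8, 34), (24, 7, 6, 31, 2), (24, 7, 6, 7, 6), (24, 7, 6, 8, 34), (24, 8, 34, 31, 2), (24, 8, 34, 7, 6), (24, 8, 34, 8, 34), (34, 17, 19, 17, 19), (34, 17, 19, 27, 16), (34, 17, 19, 40, 28), (34, 27, 16, 17, 19), (34, 27, 16, 27, 16), (34, 27, 16, 40, 28), (34, 40, 28, 17, 19), (34, 40, 28, 27, 16), (34, 40, 28, 40, 28)}
Apply σ_{B > B2}; surviving tuples: {(10, 20, 8, 1, 18), (24, 31, 2, 7, 6), (24, 31, 2, 8, 34), (24, 8, 34, 7, 6), (34, 27, 16, 17, 19), (34, 40, 28, 17, 19), (34, 40, 28, 27, 16)}
π[B2, D]: project onto (B2, D) (2 duplicate(s) eliminated) → {(1, 10), (17, 34), (27, 34), (7, 24), (8, 24)}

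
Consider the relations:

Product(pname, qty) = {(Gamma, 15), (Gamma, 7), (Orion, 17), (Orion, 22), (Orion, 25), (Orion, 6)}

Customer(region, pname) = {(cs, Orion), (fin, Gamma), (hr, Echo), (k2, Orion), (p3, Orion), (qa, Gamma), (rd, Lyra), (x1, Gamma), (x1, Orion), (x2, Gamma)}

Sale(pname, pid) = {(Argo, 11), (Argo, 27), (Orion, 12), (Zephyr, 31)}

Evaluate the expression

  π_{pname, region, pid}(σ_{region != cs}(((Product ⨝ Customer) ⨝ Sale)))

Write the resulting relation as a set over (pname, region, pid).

Natural join on pname: {(Gamma, 15, fin), (Gamma, 15, qa), (Gamma, 15, x1), (Gamma, 15, x2), (Gamma, 7, fin), (Gamma, 7, qa), (Gamma, 7, x1), (Gamma, 7, x2), (Orion, 17, cs), (Orion, 17, k2), (Orion, 17, p3), (Orion, 17, x1), (Orion, 22, cs), (Orion, 22, k2), (Orion, 22, p3), (Orion, 22, x1), (Orion, 25, cs), (Orion, 25, k2), (Orion, 25, p3), (Orion, 25, x1), (Orion, 6, cs), (Orion, 6, k2), (Orion, 6, p3), (Orion, 6, x1)}
Natural join on pname: {(Orion, 17, cs, 12), (Orion, 17, k2, 12), (Orion, 17, p3, 12), (Orion, 17, x1, 12), (Orion, 22, cs, 12), (Orion, 22, k2, 12), (Orion, 22, p3, 12), (Orion, 22, x1, 12), (Orion, 25, cs, 12), (Orion, 25, k2, 12), (Orion, 25, p3, 12), (Orion, 25, x1, 12), (Orion, 6, cs, 12), (Orion, 6, k2, 12), (Orion, 6, p3, 12), (Orion, 6, x1, 12)}
Selection region != cs: {(Orion, 17, k2, 12), (Orion, 17, p3, 12), (Orion, 17, x1, 12), (Orion, 22, k2, 12), (Orion, 22, p3, 12), (Orion, 22, x1, 12), (Orion, 25, k2, 12), (Orion, 25, p3, 12), (Orion, 25, x1, 12), (Orion, 6, k2, 12), (Orion, 6, p3, 12), (Orion, 6, x1, 12)}
Keep only column(s) pname, region, pid (9 duplicate(s) eliminated): {(Orion, k2, 12), (Orion, p3, 12), (Orion, x1, 12)}

{(Orion, k2, 12), (Orion, p3, 12), (Orion, x1, 12)}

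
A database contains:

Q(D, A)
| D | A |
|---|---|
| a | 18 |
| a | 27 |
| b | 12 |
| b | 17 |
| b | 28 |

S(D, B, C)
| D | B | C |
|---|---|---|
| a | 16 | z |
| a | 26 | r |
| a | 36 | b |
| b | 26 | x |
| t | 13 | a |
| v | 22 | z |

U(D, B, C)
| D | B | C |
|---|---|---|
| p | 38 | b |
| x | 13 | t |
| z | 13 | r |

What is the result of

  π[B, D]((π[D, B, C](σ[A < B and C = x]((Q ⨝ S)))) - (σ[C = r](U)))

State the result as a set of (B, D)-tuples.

Joining Q and S on D yields {(a, 18, 16, z), (a, 18, 26, r), (a, 18, 36, b), (a, 27, 16, z), (a, 27, 26, r), (a, 27, 36, b), (b, 12, 26, x), (b, 17, 26, x), (b, 28, 26, x)}.
σ[A < B and C = x]: keep tuples satisfying A < B and C = x → {(b, 12, 26, x), (b, 17, 26, x)}
π[D, B, C]: project onto (D, B, C) (1 duplicate(s) eliminated) → {(b, 26, x)}
σ[C = r]: keep tuples satisfying C = r → {(z, 13, r)}
Difference: {(b, 26, x)} with {(z, 13, r)} → {(b, 26, x)}
π[B, D]: project onto (B, D) → {(26, b)}

{(26, b)}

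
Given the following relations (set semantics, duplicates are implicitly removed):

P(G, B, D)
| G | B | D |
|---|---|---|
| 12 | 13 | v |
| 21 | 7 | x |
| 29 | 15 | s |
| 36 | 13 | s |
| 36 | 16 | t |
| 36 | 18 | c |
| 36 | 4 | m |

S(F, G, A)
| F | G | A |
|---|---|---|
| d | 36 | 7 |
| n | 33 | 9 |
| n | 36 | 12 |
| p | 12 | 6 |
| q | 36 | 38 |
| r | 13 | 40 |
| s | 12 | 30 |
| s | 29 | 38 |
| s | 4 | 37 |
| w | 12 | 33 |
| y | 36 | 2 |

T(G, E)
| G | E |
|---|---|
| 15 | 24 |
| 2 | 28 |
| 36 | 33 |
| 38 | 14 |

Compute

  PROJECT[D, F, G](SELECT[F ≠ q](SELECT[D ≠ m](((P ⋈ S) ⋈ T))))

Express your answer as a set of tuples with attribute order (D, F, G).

{(c, d, 36), (c, n, 36), (c, y, 36), (s, d, 36), (s, n, 36), (s, y, 36), (t, d, 36), (t, n, 36), (t, y, 36)}

Joining P and S on G yields {(12, 13, v, p, 6), (12, 13, v, s, 30), (12, 13, v, w, 33), (29, 15, s, s, 38), (36, 13, s, d, 7), (36, 13, s, n, 12), (36, 13, s, q, 38), (36, 13, s, y, 2), (36, 16, t, d, 7), (36, 16, t, n, 12), (36, 16, t, q, 38), (36, 16, t, y, 2), (36, 18, c, d, 7), (36, 18, c, n, 12), (36, 18, c, q, 38), (36, 18, c, y, 2), (36, 4, m, d, 7), (36, 4, m, n, 12), (36, 4, m, q, 38), (36, 4, m, y, 2)}.
Joining (P ⋈ S) and T on G yields {(36, 13, s, d, 7, 33), (36, 13, s, n, 12, 33), (36, 13, s, q, 38, 33), (36, 13, s, y, 2, 33), (36, 16, t, d, 7, 33), (36, 16, t, n, 12, 33), (36, 16, t, q, 38, 33), (36, 16, t, y, 2, 33), (36, 18, c, d, 7, 33), (36, 18, c, n, 12, 33), (36, 18, c, q, 38, 33), (36, 18, c, y, 2, 33), (36, 4, m, d, 7, 33), (36, 4, m, n, 12, 33), (36, 4, m, q, 38, 33), (36, 4, m, y, 2, 33)}.
Apply σ_{D ≠ m}; surviving tuples: {(36, 13, s, d, 7, 33), (36, 13, s, n, 12, 33), (36, 13, s, q, 38, 33), (36, 13, s, y, 2, 33), (36, 16, t, d, 7, 33), (36, 16, t, n, 12, 33), (36, 16, t, q, 38, 33), (36, 16, t, y, 2, 33), (36, 18, c, d, 7, 33), (36, 18, c, n, 12, 33), (36, 18, c, q, 38, 33), (36, 18, c, y, 2, 33)}
Apply σ_{F ≠ q}; surviving tuples: {(36, 13, s, d, 7, 33), (36, 13, s, n, 12, 33), (36, 13, s, y, 2, 33), (36, 16, t, d, 7, 33), (36, 16, t, n, 12, 33), (36, 16, t, y, 2, 33), (36, 18, c, d, 7, 33), (36, 18, c, n, 12, 33), (36, 18, c, y, 2, 33)}
π[D, F, G]: project onto (D, F, G) → {(c, d, 36), (c, n, 36), (c, y, 36), (s, d, 36), (s, n, 36), (s, y, 36), (t, d, 36), (t, n, 36), (t, y, 36)}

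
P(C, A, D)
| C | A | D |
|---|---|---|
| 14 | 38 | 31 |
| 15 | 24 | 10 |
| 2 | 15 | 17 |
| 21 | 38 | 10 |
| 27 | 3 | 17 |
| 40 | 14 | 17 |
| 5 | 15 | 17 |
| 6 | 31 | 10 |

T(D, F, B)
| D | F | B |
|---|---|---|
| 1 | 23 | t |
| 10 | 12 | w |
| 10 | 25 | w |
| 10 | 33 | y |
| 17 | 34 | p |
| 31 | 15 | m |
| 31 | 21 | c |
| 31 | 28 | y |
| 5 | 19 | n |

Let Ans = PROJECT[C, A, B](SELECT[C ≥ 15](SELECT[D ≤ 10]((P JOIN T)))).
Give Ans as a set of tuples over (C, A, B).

{(15, 24, w), (15, 24, y), (21, 38, w), (21, 38, y)}

P ⋈ T (natural join on D): {(14, 38, 31, 15, m), (14, 38, 31, 21, c), (14, 38, 31, 28, y), (15, 24, 10, 12, w), (15, 24, 10, 25, w), (15, 24, 10, 33, y), (2, 15, 17, 34, p), (21, 38, 10, 12, w), (21, 38, 10, 25, w), (21, 38, 10, 33, y), (27, 3, 17, 34, p), (40, 14, 17, 34, p), (5, 15, 17, 34, p), (6, 31, 10, 12, w), (6, 31, 10, 25, w), (6, 31, 10, 33, y)}
σ[D ≤ 10]: keep tuples satisfying D ≤ 10 → {(15, 24, 10, 12, w), (15, 24, 10, 25, w), (15, 24, 10, 33, y), (21, 38, 10, 12, w), (21, 38, 10, 25, w), (21, 38, 10, 33, y), (6, 31, 10, 12, w), (6, 31, 10, 25, w), (6, 31, 10, 33, y)}
σ[C ≥ 15]: keep tuples satisfying C ≥ 15 → {(15, 24, 10, 12, w), (15, 24, 10, 25, w), (15, 24, 10, 33, y), (21, 38, 10, 12, w), (21, 38, 10, 25, w), (21, 38, 10, 33, y)}
Keep only column(s) C, A, B (2 duplicate(s) eliminated): {(15, 24, w), (15, 24, y), (21, 38, w), (21, 38, y)}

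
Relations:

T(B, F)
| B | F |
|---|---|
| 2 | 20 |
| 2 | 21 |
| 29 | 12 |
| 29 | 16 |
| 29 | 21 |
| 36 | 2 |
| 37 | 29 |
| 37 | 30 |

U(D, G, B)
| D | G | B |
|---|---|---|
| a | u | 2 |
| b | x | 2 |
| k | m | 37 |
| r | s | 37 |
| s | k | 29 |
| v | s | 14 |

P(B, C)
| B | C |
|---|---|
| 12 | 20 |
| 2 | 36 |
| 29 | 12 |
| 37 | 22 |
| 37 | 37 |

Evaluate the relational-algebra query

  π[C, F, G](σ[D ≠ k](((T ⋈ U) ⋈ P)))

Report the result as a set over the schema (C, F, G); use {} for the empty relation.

Natural join on B: {(2, 20, a, u), (2, 20, b, x), (2, 21, a, u), (2, 21, b, x), (29, 12, s, k), (29, 16, s, k), (29, 21, s, k), (37, 29, k, m), (37, 29, r, s), (37, 30, k, m), (37, 30, r, s)}
Natural join on B: {(2, 20, a, u, 36), (2, 20, b, x, 36), (2, 21, a, u, 36), (2, 21, b, x, 36), (29, 12, s, k, 12), (29, 16, s, k, 12), (29, 21, s, k, 12), (37, 29, k, m, 22), (37, 29, k, m, 37), (37, 29, r, s, 22), (37, 29, r, s, 37), (37, 30, k, m, 22), (37, 30, k, m, 37), (37, 30, r, s, 22), (37, 30, r, s, 37)}
σ[D ≠ k]: keep tuples satisfying D ≠ k → {(2, 20, a, u, 36), (2, 20, b, x, 36), (2, 21, a, u, 36), (2, 21, b, x, 36), (29, 12, s, k, 12), (29, 16, s, k, 12), (29, 21, s, k, 12), (37, 29, r, s, 22), (37, 29, r, s, 37), (37, 30, r, s, 22), (37, 30, r, s, 37)}
π_{C, F, G} gives {(12, 12, k), (12, 16, k), (12, 21, k), (22, 29, s), (22, 30, s), (36, 20, u), (36, 20, x), (36, 21, u), (36, 21, x), (37, 29, s), (37, 30, s)}.

{(12, 12, k), (12, 16, k), (12, 21, k), (22, 29, s), (22, 30, s), (36, 20, u), (36, 20, x), (36, 21, u), (36, 21, x), (37, 29, s), (37, 30, s)}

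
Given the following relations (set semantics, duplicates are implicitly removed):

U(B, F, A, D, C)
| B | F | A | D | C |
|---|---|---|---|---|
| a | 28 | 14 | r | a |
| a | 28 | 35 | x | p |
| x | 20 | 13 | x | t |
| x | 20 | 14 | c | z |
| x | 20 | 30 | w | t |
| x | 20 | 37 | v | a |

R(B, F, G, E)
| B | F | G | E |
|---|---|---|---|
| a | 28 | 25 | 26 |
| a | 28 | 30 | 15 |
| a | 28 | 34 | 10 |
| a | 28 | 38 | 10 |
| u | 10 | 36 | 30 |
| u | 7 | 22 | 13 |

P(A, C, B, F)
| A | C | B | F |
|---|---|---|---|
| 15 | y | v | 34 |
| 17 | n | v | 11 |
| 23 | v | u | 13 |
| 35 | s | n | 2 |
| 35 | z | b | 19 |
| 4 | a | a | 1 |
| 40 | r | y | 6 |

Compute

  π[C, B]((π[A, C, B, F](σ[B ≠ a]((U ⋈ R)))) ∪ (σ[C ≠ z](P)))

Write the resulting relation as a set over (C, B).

{(a, a), (n, v), (r, y), (s, n), (v, u), (y, v)}

Natural join on B, F: {(a, 28, 14, r, a, 25, 26), (a, 28, 14, r, a, 30, 15), (a, 28, 14, r, a, 34, 10), (a, 28, 14, r, a, 38, 10), (a, 28, 35, x, p, 25, 26), (a, 28, 35, x, p, 30, 15), (a, 28, 35, x, p, 34, 10), (a, 28, 35, x, p, 38, 10)}
σ[B ≠ a]: keep tuples satisfying B ≠ a → {}
Keep only column(s) A, C, B, F: {}
σ[C ≠ z]: keep tuples satisfying C ≠ z → {(15, y, v, 34), (17, n, v, 11), (23, v, u, 13), (35, s, n, 2), (4, a, a, 1), (40, r, y, 6)}
Union: {} with {(15, y, v, 34), (17, n, v, 11), (23, v, u, 13), (35, s, n, 2), (4, a, a, 1), (40, r, y, 6)} → {(15, y, v, 34), (17, n, v, 11), (23, v, u, 13), (35, s, n, 2), (4, a, a, 1), (40, r, y, 6)}
Keep only column(s) C, B: {(a, a), (n, v), (r, y), (s, n), (v, u), (y, v)}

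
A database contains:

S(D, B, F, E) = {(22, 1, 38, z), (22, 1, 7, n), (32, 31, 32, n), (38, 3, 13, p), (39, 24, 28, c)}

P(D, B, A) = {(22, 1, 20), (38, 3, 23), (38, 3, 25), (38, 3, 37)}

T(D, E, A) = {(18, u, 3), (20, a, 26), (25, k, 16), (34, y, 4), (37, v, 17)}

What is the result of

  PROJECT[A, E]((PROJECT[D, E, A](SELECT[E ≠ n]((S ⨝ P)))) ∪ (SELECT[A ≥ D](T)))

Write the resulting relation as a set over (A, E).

{(20, z), (23, p), (25, p), (26, a), (37, p)}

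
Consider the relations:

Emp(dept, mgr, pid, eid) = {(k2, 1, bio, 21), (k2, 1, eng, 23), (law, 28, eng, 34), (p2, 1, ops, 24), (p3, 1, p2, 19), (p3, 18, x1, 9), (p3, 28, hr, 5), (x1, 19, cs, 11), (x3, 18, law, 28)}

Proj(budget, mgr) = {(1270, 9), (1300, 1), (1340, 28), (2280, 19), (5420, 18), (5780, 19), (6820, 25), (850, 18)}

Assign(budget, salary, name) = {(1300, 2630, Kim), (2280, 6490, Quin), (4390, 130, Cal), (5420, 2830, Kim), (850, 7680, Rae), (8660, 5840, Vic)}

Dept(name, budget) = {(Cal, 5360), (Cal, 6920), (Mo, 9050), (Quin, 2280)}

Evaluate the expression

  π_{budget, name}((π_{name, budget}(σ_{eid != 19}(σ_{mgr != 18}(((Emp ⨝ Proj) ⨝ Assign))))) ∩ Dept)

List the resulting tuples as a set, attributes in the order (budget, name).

Emp ⋈ Proj (natural join on mgr): {(k2, 1, bio, 21, 1300), (k2, 1, eng, 23, 1300), (law, 28, eng, 34, 1340), (p2, 1, ops, 24, 1300), (p3, 1, p2, 19, 1300), (p3, 18, x1, 9, 5420), (p3, 18, x1, 9, 850), (p3, 28, hr, 5, 1340), (x1, 19, cs, 11, 2280), (x1, 19, cs, 11, 5780), (x3, 18, law, 28, 5420), (x3, 18, law, 28, 850)}
(Emp ⨝ Proj) ⋈ Assign (natural join on budget): {(k2, 1, bio, 21, 1300, 2630, Kim), (k2, 1, eng, 23, 1300, 2630, Kim), (p2, 1, ops, 24, 1300, 2630, Kim), (p3, 1, p2, 19, 1300, 2630, Kim), (p3, 18, x1, 9, 5420, 2830, Kim), (p3, 18, x1, 9, 850, 7680, Rae), (x1, 19, cs, 11, 2280, 6490, Quin), (x3, 18, law, 28, 5420, 2830, Kim), (x3, 18, law, 28, 850, 7680, Rae)}
Selection mgr != 18: {(k2, 1, bio, 21, 1300, 2630, Kim), (k2, 1, eng, 23, 1300, 2630, Kim), (p2, 1, ops, 24, 1300, 2630, Kim), (p3, 1, p2, 19, 1300, 2630, Kim), (x1, 19, cs, 11, 2280, 6490, Quin)}
Selection eid != 19: {(k2, 1, bio, 21, 1300, 2630, Kim), (k2, 1, eng, 23, 1300, 2630, Kim), (p2, 1, ops, 24, 1300, 2630, Kim), (x1, 19, cs, 11, 2280, 6490, Quin)}
π_{name, budget} gives {(Kim, 1300), (Quin, 2280)} (2 duplicate(s) eliminated).
Intersection: {(Kim, 1300), (Quin, 2280)} with {(Cal, 5360), (Cal, 6920), (Mo, 9050), (Quin, 2280)} → {(Quin, 2280)}
π_{budget, name} gives {(2280, Quin)}.

{(2280, Quin)}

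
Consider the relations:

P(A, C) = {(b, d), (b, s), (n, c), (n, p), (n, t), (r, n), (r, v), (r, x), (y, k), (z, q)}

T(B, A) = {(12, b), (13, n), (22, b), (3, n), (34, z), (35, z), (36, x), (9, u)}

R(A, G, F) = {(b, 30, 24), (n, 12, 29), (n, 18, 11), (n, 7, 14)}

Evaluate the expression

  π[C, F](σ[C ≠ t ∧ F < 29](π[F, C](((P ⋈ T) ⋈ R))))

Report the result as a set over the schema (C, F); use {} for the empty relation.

{(c, 11), (c, 14), (d, 24), (p, 11), (p, 14), (s, 24)}

Natural join on A: {(b, d, 12), (b, d, 22), (b, s, 12), (b, s, 22), (n, c, 13), (n, c, 3), (n, p, 13), (n, p, 3), (n, t, 13), (n, t, 3), (z, q, 34), (z, q, 35)}
Natural join on A: {(b, d, 12, 30, 24), (b, d, 22, 30, 24), (b, s, 12, 30, 24), (b, s, 22, 30, 24), (n, c, 13, 12, 29), (n, c, 13, 18, 11), (n, c, 13, 7, 14), (n, c, 3, 12, 29), (n, c, 3, 18, 11), (n, c, 3, 7, 14), (n, p, 13, 12, 29), (n, p, 13, 18, 11), (n, p, 13, 7, 14), (n, p, 3, 12, 29), (n, p, 3, 18, 11), (n, p, 3, 7, 14), (n, t, 13, 12, 29), (n, t, 13, 18, 11), (n, t, 13, 7, 14), (n, t, 3, 12, 29), (n, t, 3, 18, 11), (n, t, 3, 7, 14)}
Keep only column(s) F, C (11 duplicate(s) eliminated): {(11, c), (11, p), (11, t), (14, c), (14, p), (14, t), (24, d), (24, s), (29, c), (29, p), (29, t)}
σ[C ≠ t ∧ F < 29]: keep tuples satisfying C ≠ t ∧ F < 29 → {(11, c), (11, p), (14, c), (14, p), (24, d), (24, s)}
Keep only column(s) C, F: {(c, 11), (c, 14), (d, 24), (p, 11), (p, 14), (s, 24)}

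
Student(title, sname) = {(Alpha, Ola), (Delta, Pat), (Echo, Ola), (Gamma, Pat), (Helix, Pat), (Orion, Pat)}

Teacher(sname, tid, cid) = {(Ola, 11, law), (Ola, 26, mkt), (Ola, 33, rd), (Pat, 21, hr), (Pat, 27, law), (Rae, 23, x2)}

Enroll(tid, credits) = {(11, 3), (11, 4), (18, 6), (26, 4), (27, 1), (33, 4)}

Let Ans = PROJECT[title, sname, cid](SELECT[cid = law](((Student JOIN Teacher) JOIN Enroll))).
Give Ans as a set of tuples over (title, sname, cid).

Joining Student and Teacher on sname yields {(Alpha, Ola, 11, law), (Alpha, Ola, 26, mkt), (Alpha, Ola, 33, rd), (Delta, Pat, 21, hr), (Delta, Pat, 27, law), (Echo, Ola, 11, law), (Echo, Ola, 26, mkt), (Echo, Ola, 33, rd), (Gamma, Pat, 21, hr), (Gamma, Pat, 27, law), (Helix, Pat, 21, hr), (Helix, Pat, 27, law), (Orion, Pat, 21, hr), (Orion, Pat, 27, law)}.
Joining (Student JOIN Teacher) and Enroll on tid yields {(Alpha, Ola, 11, law, 3), (Alpha, Ola, 11, law, 4), (Alpha, Ola, 26, mkt, 4), (Alpha, Ola, 33, rd, 4), (Delta, Pat, 27, law, 1), (Echo, Ola, 11, law, 3), (Echo, Ola, 11, law, 4), (Echo, Ola, 26, mkt, 4), (Echo, Ola, 33, rd, 4), (Gamma, Pat, 27, law, 1), (Helix, Pat, 27, law, 1), (Orion, Pat, 27, law, 1)}.
Selection cid = law: {(Alpha, Ola, 11, law, 3), (Alpha, Ola, 11, law, 4), (Delta, Pat, 27, law, 1), (Echo, Ola, 11, law, 3), (Echo, Ola, 11, law, 4), (Gamma, Pat, 27, law, 1), (Helix, Pat, 27, law, 1), (Orion, Pat, 27, law, 1)}
π[title, sname, cid]: project onto (title, sname, cid) (2 duplicate(s) eliminated) → {(Alpha, Ola, law), (Delta, Pat, law), (Echo, Ola, law), (Gamma, Pat, law), (Helix, Pat, law), (Orion, Pat, law)}

{(Alpha, Ola, law), (Delta, Pat, law), (Echo, Ola, law), (Gamma, Pat, law), (Helix, Pat, law), (Orion, Pat, law)}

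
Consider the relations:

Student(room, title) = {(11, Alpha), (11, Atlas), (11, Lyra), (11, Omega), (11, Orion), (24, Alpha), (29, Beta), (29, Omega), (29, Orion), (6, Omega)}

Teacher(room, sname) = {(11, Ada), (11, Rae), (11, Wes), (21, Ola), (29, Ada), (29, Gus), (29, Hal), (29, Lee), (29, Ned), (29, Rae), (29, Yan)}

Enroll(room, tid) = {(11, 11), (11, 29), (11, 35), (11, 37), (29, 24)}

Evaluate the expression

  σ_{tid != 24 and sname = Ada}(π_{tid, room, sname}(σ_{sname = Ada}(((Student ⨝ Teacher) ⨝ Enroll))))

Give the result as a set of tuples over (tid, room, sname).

Natural join on room: {(11, Alpha, Ada), (11, Alpha, Rae), (11, Alpha, Wes), (11, Atlas, Ada), (11, Atlas, Rae), (11, Atlas, Wes), (11, Lyra, Ada), (11, Lyra, Rae), (11, Lyra, Wes), (11, Omega, Ada), (11, Omega, Rae), (11, Omega, Wes), (11, Orion, Ada), (11, Orion, Rae), (11, Orion, Wes), (29, Beta, Ada), (29, Beta, Gus), (29, Beta, Hal), (29, Beta, Lee), (29, Beta, Ned), (29, Beta, Rae), (29, Beta, Yan), (29, Omega, Ada), (29, Omega, Gus), (29, Omega, Hal), (29, Omega, Lee), (29, Omega, Ned), (29, Omega, Rae), (29, Omega, Yan), (29, Orion, Ada), (29, Orion, Gus), (29, Orion, Hal), (29, Orion, Lee), (29, Orion, Ned), (29, Orion, Rae), (29, Orion, Yan)}
Natural join on room: {(11, Alpha, Ada, 11), (11, Alpha, Ada, 29), (11, Alpha, Ada, 35), (11, Alpha, Ada, 37), (11, Alpha, Rae, 11), (11, Alpha, Rae, 29), (11, Alpha, Rae, 35), (11, Alpha, Rae, 37), (11, Alpha, Wes, 11), (11, Alpha, Wes, 29), (11, Alpha, Wes, 35), (11, Alpha, Wes, 37), (11, Atlas, Ada, 11), (11, Atlas, Ada, 29), (11, Atlas, Ada, 35), (11, Atlas, Ada, 37), (11, Atlas, Rae, 11), (11, Atlas, Rae, 29), (11, Atlas, Rae, 35), (11, Atlas, Rae, 37), (11, Atlas, Wes, 11), (11, Atlas, Wes, 29), (11, Atlas, Wes, 35), (11, Atlas, Wes, 37), (11, Lyra, Ada, 11), (11, Lyra, Ada, 29), (11, Lyra, Ada, 35), (11, Lyra, Ada, 37), (11, Lyra, Rae, 11), (11, Lyra, Rae, 29), (11, Lyra, Rae, 35), (11, Lyra, Rae, 37), (11, Lyra, Wes, 11), (11, Lyra, Wes, 29), (11, Lyra, Wes, 35), (11, Lyra, Wes, 37), (11, Omega, Ada, 11), (11, Omega, Ada, 29), (11, Omega, Ada, 35), (11, Omega, Ada, 37), (11, Omega, Rae, 11), (11, Omega, Rae, 29), (11, Omega, Rae, 35), (11, Omega, Rae, 37), (11, Omega, Wes, 11), (11, Omega, Wes, 29), (11, Omega, Wes, 35), (11, Omega, Wes, 37), (11, Orion, Ada, 11), (11, Orion, Ada, 29), (11, Orion, Ada, 35), (11, Orion, Ada, 37), (11, Orion, Rae, 11), (11, Orion, Rae, 29), (11, Orion, Rae, 35), (11, Orion, Rae, 37), (11, Orion, Wes, 11), (11, Orion, Wes, 29), (11, Orion, Wes, 35), (11, Orion, Wes, 37), (29, Beta, Ada, 24), (29, Beta, Gus, 24), (29, Beta, Hal, 24), (29, Beta, Lee, 24), (29, Beta, Ned, 24), (29, Beta, Rae, 24), (29, Beta, Yan, 24), (29, Omega, Ada, 24), (29, Omega, Gus, 24), (29, Omega, Hal, 24), (29, Omega, Lee, 24), (29, Omega, Ned, 24), (29, Omega, Rae, 24), (29, Omega, Yan, 24), (29, Orion, Ada, 24), (29, Orion, Gus, 24), (29, Orion, Hal, 24), (29, Orion, Lee, 24), (29, Orion, Ned, 24), (29, Orion, Rae, 24), (29, Orion, Yan, 24)}
Filtering on sname = Ada leaves {(11, Alpha, Ada, 11), (11, Alpha, Ada, 29), (11, Alpha, Ada, 35), (11, Alpha, Ada, 37), (11, Atlas, Ada, 11), (11, Atlas, Ada, 29), (11, Atlas, Ada, 35), (11, Atlas, Ada, 37), (11, Lyra, Ada, 11), (11, Lyra, Ada, 29), (11, Lyra, Ada, 35), (11, Lyra, Ada, 37), (11, Omega, Ada, 11), (11, Omega, Ada, 29), (11, Omega, Ada, 35), (11, Omega, Ada, 37), (11, Orion, Ada, 11), (11, Orion, Ada, 29), (11, Orion, Ada, 35), (11, Orion, Ada, 37), (29, Beta, Ada, 24), (29, Omega, Ada, 24), (29, Orion, Ada, 24)}.
π[tid, room, sname]: project onto (tid, room, sname) (18 duplicate(s) eliminated) → {(11, 11, Ada), (24, 29, Ada), (29, 11, Ada), (35, 11, Ada), (37, 11, Ada)}
Filtering on tid != 24 and sname = Ada leaves {(11, 11, Ada), (29, 11, Ada), (35, 11, Ada), (37, 11, Ada)}.

{(11, 11, Ada), (29, 11, Ada), (35, 11, Ada), (37, 11, Ada)}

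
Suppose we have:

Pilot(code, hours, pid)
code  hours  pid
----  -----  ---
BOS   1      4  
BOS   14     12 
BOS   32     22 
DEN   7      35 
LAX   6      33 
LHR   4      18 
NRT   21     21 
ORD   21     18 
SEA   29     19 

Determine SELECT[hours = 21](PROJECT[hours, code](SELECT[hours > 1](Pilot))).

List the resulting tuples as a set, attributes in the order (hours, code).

Apply σ_{hours > 1}; surviving tuples: {(BOS, 14, 12), (BOS, 32, 22), (DEN, 7, 35), (LAX, 6, 33), (LHR, 4, 18), (NRT, 21, 21), (ORD, 21, 18), (SEA, 29, 19)}
π[hours, code]: project onto (hours, code) → {(14, BOS), (21, NRT), (21, ORD), (29, SEA), (32, BOS), (4, LHR), (6, LAX), (7, DEN)}
Apply σ_{hours = 21}; surviving tuples: {(21, NRT), (21, ORD)}

{(21, NRT), (21, ORD)}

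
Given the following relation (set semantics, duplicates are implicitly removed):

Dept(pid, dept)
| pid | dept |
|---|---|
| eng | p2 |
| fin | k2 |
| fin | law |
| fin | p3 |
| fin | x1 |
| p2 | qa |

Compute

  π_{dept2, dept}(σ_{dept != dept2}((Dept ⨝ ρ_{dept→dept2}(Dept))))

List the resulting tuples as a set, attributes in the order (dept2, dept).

ρ[dept→dept2]: schema becomes (pid, dept2); tuples unchanged.
Dept ⋈ ρ_{dept→dept2}(Dept) (natural join on pid): {(eng, p2, p2), (fin, k2, k2), (fin, k2, law), (fin, k2, p3), (fin, k2, x1), (fin, law, k2), (fin, law, law), (fin, law, p3), (fin, law, x1), (fin, p3, k2), (fin, p3, law), (fin, p3, p3), (fin, p3, x1), (fin, x1, k2), (fin, x1, law), (fin, x1, p3), (fin, x1, x1), (p2, qa, qa)}
Apply σ_{dept != dept2}; surviving tuples: {(fin, k2, law), (fin, k2, p3), (fin, k2, x1), (fin, law, k2), (fin, law, p3), (fin, law, x1), (fin, p3, k2), (fin, p3, law), (fin, p3, x1), (fin, x1, k2), (fin, x1, law), (fin, x1, p3)}
Projecting to dept2, dept: {(k2, law), (k2, p3), (k2, x1), (law, k2), (law, p3), (law, x1), (p3, k2), (p3, law), (p3, x1), (x1, k2), (x1, law), (x1, p3)}

{(k2, law), (k2, p3), (k2, x1), (law, k2), (law, p3), (law, x1), (p3, k2), (p3, law), (p3, x1), (x1, k2), (x1, law), (x1, p3)}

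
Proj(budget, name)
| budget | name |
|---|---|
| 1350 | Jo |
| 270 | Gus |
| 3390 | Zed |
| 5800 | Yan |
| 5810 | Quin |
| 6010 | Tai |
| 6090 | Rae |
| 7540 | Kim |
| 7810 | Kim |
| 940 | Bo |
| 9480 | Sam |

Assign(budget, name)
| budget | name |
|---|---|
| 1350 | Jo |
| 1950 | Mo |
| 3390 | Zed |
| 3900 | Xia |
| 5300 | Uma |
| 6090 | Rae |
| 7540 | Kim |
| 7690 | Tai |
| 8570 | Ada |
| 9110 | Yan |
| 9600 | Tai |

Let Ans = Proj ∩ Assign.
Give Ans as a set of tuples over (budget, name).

{(1350, Jo), (3390, Zed), (6090, Rae), (7540, Kim)}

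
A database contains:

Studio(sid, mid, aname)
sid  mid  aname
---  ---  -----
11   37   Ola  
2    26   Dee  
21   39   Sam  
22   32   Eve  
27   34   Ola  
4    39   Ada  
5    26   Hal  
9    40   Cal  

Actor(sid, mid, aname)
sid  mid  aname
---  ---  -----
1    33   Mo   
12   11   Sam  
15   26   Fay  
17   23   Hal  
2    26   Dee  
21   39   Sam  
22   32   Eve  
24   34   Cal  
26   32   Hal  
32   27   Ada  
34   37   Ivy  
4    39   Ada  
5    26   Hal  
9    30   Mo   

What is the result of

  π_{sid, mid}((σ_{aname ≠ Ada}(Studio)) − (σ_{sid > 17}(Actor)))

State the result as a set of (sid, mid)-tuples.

{(11, 37), (2, 26), (27, 34), (5, 26), (9, 40)}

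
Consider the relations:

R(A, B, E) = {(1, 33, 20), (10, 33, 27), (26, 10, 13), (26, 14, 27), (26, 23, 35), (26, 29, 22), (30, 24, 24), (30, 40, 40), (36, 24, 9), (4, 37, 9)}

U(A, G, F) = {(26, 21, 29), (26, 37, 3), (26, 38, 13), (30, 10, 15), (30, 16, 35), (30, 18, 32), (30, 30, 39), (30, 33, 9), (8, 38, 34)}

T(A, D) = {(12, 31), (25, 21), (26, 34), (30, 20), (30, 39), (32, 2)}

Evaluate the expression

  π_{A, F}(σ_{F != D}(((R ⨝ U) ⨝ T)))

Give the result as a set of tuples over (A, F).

{(26, 13), (26, 29), (26, 3), (30, 15), (30, 32), (30, 35), (30, 39), (30, 9)}

R ⋈ U (natural join on A): {(26, 10, 13, 21, 29), (26, 10, 13, 37, 3), (26, 10, 13, 38, 13), (26, 14, 27, 21, 29), (26, 14, 27, 37, 3), (26, 14, 27, 38, 13), (26, 23, 35, 21, 29), (26, 23, 35, 37, 3), (26, 23, 35, 38, 13), (26, 29, 22, 21, 29), (26, 29, 22, 37, 3), (26, 29, 22, 38, 13), (30, 24, 24, 10, 15), (30, 24, 24, 16, 35), (30, 24, 24, 18, 32), (30, 24, 24, 30, 39), (30, 24, 24, 33, 9), (30, 40, 40, 10, 15), (30, 40, 40, 16, 35), (30, 40, 40, 18, 32), (30, 40, 40, 30, 39), (30, 40, 40, 33, 9)}
(R ⨝ U) ⋈ T (natural join on A): {(26, 10, 13, 21, 29, 34), (26, 10, 13, 37, 3, 34), (26, 10, 13, 38, 13, 34), (26, 14, 27, 21, 29, 34), (26, 14, 27, 37, 3, 34), (26, 14, 27, 38, 13, 34), (26, 23, 35, 21, 29, 34), (26, 23, 35, 37, 3, 34), (26, 23, 35, 38, 13, 34), (26, 29, 22, 21, 29, 34), (26, 29, 22, 37, 3, 34), (26, 29, 22, 38, 13, 34), (30, 24, 24, 10, 15, 20), (30, 24, 24, 10, 15, 39), (30, 24, 24, 16, 35, 20), (30, 24, 24, 16, 35, 39), (30, 24, 24, 18, 32, 20), (30, 24, 24, 18, 32, 39), (30, 24, 24, 30, 39, 20), (30, 24, 24, 30, 39, 39), (30, 24, 24, 33, 9, 20), (30, 24, 24, 33, 9, 39), (30, 40, 40, 10, 15, 20), (30, 40, 40, 10, 15, 39), (30, 40, 40, 16, 35, 20), (30, 40, 40, 16, 35, 39), (30, 40, 40, 18, 32, 20), (30, 40, 40, 18, 32, 39), (30, 40, 40, 30, 39, 20), (30, 40, 40, 30, 39, 39), (30, 40, 40, 33, 9, 20), (30, 40, 40, 33, 9, 39)}
Filtering on F != D leaves {(26, 10, 13, 21, 29, 34), (26, 10, 13, 37, 3, 34), (26, 10, 13, 38, 13, 34), (26, 14, 27, 21, 29, 34), (26, 14, 27, 37, 3, 34), (26, 14, 27, 38, 13, 34), (26, 23, 35, 21, 29, 34), (26, 23, 35, 37, 3, 34), (26, 23, 35, 38, 13, 34), (26, 29, 22, 21, 29, 34), (26, 29, 22, 37, 3, 34), (26, 29, 22, 38, 13, 34), (30, 24, 24, 10, 15, 20), (30, 24, 24, 10, 15, 39), (30, 24, 24, 16, 35, 20), (30, 24, 24, 16, 35, 39), (30, 24, 24, 18, 32, 20), (30, 24, 24, 18, 32, 39), (30, 24, 24, 30, 39, 20), (30, 24, 24, 33, 9, 20), (30, 24, 24, 33, 9, 39), (30, 40, 40, 10, 15, 20), (30, 40, 40, 10, 15, 39), (30, 40, 40, 16, 35, 20), (30, 40, 40, 16, 35, 39), (30, 40, 40, 18, 32, 20), (30, 40, 40, 18, 32, 39), (30, 40, 40, 30, 39, 20), (30, 40, 40, 33, 9, 20), (30, 40, 40, 33, 9, 39)}.
Keep only column(s) A, F (22 duplicate(s) eliminated): {(26, 13), (26, 29), (26, 3), (30, 15), (30, 32), (30, 35), (30, 39), (30, 9)}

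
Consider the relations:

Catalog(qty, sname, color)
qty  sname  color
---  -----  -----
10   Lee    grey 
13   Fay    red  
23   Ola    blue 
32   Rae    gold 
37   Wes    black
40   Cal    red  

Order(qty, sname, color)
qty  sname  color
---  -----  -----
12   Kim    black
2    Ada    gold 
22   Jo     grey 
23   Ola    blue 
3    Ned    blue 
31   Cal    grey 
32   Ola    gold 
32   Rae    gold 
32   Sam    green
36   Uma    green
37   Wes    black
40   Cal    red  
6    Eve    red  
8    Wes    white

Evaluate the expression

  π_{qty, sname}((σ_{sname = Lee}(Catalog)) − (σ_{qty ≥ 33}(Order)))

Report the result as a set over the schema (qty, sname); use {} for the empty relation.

Apply σ_{sname = Lee}; surviving tuples: {(10, Lee, grey)}
Apply σ_{qty ≥ 33}; surviving tuples: {(36, Uma, green), (37, Wes, black), (40, Cal, red)}
Difference: {(10, Lee, grey)} with {(36, Uma, green), (37, Wes, black), (40, Cal, red)} → {(10, Lee, grey)}
Projecting to qty, sname: {(10, Lee)}

{(10, Lee)}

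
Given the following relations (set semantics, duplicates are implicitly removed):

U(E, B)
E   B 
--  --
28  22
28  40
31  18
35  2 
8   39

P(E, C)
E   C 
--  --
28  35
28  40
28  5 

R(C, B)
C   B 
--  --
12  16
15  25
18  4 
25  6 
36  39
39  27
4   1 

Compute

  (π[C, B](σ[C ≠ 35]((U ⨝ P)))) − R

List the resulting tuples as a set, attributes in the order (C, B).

{(40, 22), (40, 40), (5, 22), (5, 40)}

Joining U and P on E yields {(28, 22, 35), (28, 22, 40), (28, 22, 5), (28, 40, 35), (28, 40, 40), (28, 40, 5)}.
Apply σ_{C ≠ 35}; surviving tuples: {(28, 22, 40), (28, 22, 5), (28, 40, 40), (28, 40, 5)}
π[C, B]: project onto (C, B) → {(40, 22), (40, 40), (5, 22), (5, 40)}
Difference: {(40, 22), (40, 40), (5, 22), (5, 40)} with {(12, 16), (15, 25), (18, 4), (25, 6), (36, 39), (39, 27), (4, 1)} → {(40, 22), (40, 40), (5, 22), (5, 40)}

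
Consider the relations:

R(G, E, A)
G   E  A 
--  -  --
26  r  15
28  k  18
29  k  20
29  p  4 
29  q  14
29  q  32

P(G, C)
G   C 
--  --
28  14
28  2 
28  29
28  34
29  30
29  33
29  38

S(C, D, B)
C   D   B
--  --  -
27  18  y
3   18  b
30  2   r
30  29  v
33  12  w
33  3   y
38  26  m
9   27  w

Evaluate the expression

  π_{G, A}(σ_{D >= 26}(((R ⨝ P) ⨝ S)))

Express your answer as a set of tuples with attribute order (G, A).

{(29, 14), (29, 20), (29, 32), (29, 4)}

Natural join on G: {(28, k, 18, 14), (28, k, 18, 2), (28, k, 18, 29), (28, k, 18, 34), (29, k, 20, 30), (29, k, 20, 33), (29, k, 20, 38), (29, p, 4, 30), (29, p, 4, 33), (29, p, 4, 38), (29, q, 14, 30), (29, q, 14, 33), (29, q, 14, 38), (29, q, 32, 30), (29, q, 32, 33), (29, q, 32, 38)}
Natural join on C: {(29, k, 20, 30, 2, r), (29, k, 20, 30, 29, v), (29, k, 20, 33, 12, w), (29, k, 20, 33, 3, y), (29, k, 20, 38, 26, m), (29, p, 4, 30, 2, r), (29, p, 4, 30, 29, v), (29, p, 4, 33, 12, w), (29, p, 4, 33, 3, y), (29, p, 4, 38, 26, m), (29, q, 14, 30, 2, r), (29, q, 14, 30, 29, v), (29, q, 14, 33, 12, w), (29, q, 14, 33, 3, y), (29, q, 14, 38, 26, m), (29, q, 32, 30, 2, r), (29, q, 32, 30, 29, v), (29, q, 32, 33, 12, w), (29, q, 32, 33, 3, y), (29, q, 32, 38, 26, m)}
Selection D >= 26: {(29, k, 20, 30, 29, v), (29, k, 20, 38, 26, m), (29, p, 4, 30, 29, v), (29, p, 4, 38, 26, m), (29, q, 14, 30, 29, v), (29, q, 14, 38, 26, m), (29, q, 32, 30, 29, v), (29, q, 32, 38, 26, m)}
Keep only column(s) G, A (4 duplicate(s) eliminated): {(29, 14), (29, 20), (29, 32), (29, 4)}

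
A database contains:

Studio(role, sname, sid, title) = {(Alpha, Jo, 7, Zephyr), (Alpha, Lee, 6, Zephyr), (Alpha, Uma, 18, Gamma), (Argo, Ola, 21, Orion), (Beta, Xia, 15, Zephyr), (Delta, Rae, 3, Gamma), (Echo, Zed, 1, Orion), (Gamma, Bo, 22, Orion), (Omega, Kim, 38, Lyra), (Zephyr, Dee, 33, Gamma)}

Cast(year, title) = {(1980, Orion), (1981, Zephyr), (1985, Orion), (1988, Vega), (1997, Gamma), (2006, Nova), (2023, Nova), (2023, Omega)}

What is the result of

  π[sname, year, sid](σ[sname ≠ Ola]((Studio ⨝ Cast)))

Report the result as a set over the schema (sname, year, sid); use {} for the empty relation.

{(Bo, 1980, 22), (Bo, 1985, 22), (Dee, 1997, 33), (Jo, 1981, 7), (Lee, 1981, 6), (Rae, 1997, 3), (Uma, 1997, 18), (Xia, 1981, 15), (Zed, 1980, 1), (Zed, 1985, 1)}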